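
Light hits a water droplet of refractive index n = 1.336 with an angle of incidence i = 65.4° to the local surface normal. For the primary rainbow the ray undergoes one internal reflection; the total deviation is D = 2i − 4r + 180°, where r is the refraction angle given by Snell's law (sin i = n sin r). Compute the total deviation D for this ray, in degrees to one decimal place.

sin r = sin 65.4° / 1.336 = 0.9092/1.336 = 0.6806; r = 42.89°.
D = 2·65.4° − 4·42.89° + 180° = 130.80° − 171.55° + 180° = 139.25°.

139.2°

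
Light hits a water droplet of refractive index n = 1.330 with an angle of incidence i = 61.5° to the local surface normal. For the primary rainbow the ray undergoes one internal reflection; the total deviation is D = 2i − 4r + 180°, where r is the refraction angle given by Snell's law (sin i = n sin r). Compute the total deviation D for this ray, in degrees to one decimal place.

sin r = sin 61.5° / 1.330 = 0.8788/1.330 = 0.6608; r = 41.36°.
D = 2·61.5° − 4·41.36° + 180° = 123.00° − 165.43° + 180° = 137.57°.

137.6°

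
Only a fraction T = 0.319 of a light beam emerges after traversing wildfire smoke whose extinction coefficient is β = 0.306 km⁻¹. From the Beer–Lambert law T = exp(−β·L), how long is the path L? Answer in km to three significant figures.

Beer–Lambert: T = exp(−βL) ⇒ L = −ln(T)/β = −ln(0.319)/0.306 = 1.1426/0.306 = 3.734 km.

3.73 km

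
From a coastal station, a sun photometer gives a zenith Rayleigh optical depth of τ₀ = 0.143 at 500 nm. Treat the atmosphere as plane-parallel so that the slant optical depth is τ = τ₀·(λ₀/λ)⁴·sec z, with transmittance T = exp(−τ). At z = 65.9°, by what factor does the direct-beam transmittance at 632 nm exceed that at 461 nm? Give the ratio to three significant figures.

Airmass: sec 65.9° = 2.4490.
τ(632 nm) = 0.143 × (500/632)⁴ × 2.4490 = 0.143 × 0.3918 × 2.4490 = 0.1372.
τ(461 nm) = 0.143 × (500/461)⁴ × 2.4490 = 0.143 × 1.3838 × 2.4490 = 0.4846.
T(632)/T(461) = exp(τ_B − τ_A) = exp(0.3474) = 1.4154.

1.42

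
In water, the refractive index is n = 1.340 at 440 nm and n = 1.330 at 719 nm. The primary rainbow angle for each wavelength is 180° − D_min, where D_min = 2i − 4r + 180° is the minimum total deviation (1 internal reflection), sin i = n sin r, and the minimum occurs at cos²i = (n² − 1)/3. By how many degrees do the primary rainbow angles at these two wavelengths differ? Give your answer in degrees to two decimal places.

At 440 nm (n = 1.340): cos²i = 0.26520 → i = 59.004°, r = 39.770°, D_min = 138.929°, rainbow angle = 41.071°.
At 719 nm (n = 1.330): cos²i = 0.25630 → i = 59.585°, r = 40.422°, D_min = 137.484°, rainbow angle = 42.516°.
Angular width = |41.071° − 42.516°| = 1.445°.

1.45°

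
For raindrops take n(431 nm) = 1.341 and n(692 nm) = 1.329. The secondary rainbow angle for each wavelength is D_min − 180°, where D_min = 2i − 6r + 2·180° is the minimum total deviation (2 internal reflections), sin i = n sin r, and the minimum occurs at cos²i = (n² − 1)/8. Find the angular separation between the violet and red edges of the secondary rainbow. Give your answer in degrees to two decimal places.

3.13°

At 431 nm (n = 1.341): cos²i = 0.09979 → i = 71.586°, r = 45.034°, D_min = 232.966°, rainbow angle = 52.966°.
At 692 nm (n = 1.329): cos²i = 0.09578 → i = 71.972°, r = 45.685°, D_min = 229.837°, rainbow angle = 49.837°.
Angular width = |52.966° − 49.837°| = 3.129°.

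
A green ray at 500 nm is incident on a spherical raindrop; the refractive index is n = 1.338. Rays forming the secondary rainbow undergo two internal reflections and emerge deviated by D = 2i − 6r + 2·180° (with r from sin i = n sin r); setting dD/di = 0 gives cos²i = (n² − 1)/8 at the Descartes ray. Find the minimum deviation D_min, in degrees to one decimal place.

232.2°

cos²i = (1.79024 − 1)/8 = 0.09878; i = arccos(0.31429) = 71.682°.
sin r = sin 71.682°/1.338 = 0.70951; r = 45.195°.
D_min = 2·71.682° − 6·45.195° + 360° = 232.193°.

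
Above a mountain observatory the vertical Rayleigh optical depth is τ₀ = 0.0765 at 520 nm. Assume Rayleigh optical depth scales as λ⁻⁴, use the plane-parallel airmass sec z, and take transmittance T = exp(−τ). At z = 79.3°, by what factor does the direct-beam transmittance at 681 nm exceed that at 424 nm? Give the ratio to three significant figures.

2.21

Airmass: sec 79.3° = 5.3860.
τ(681 nm) = 0.0765 × (520/681)⁴ × 5.3860 = 0.0765 × 0.3400 × 5.3860 = 0.1401.
τ(424 nm) = 0.0765 × (520/424)⁴ × 5.3860 = 0.0765 × 2.2623 × 5.3860 = 0.9321.
T(681)/T(424) = exp(τ_B − τ_A) = exp(0.7921) = 2.2079.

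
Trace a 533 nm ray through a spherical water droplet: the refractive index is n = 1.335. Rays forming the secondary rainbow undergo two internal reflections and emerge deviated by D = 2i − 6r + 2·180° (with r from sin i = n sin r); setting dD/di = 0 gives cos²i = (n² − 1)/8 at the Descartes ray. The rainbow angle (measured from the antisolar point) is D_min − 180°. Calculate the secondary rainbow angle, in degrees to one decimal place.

cos²i = (1.78222 − 1)/8 = 0.09778; i = arccos(0.31269) = 71.778°.
sin r = sin 71.778°/1.335 = 0.71150; r = 45.357°.
D_min = 2·71.778° − 6·45.357° + 360° = 231.414°.
Rainbow angle = D_min − 180° = 51.414°.

51.4°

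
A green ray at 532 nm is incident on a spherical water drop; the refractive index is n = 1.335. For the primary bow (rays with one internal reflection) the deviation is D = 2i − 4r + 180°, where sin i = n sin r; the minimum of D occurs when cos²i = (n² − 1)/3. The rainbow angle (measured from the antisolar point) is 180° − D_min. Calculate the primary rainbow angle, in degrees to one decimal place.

41.8°

cos²i = (1.78222 − 1)/3 = 0.26074; i = arccos(0.51063) = 59.294°.
sin r = sin 59.294°/1.335 = 0.64405; r = 40.094°.
D_min = 2·59.294° − 4·40.094° + 180° = 138.212°.
Rainbow angle = 180° − D_min = 41.788°.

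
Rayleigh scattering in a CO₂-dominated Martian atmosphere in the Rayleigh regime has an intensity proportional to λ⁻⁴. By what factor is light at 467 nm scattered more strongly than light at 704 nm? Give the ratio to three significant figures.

Rayleigh scattering ∝ λ⁻⁴, so the ratio of coefficients is the inverse fourth power of the wavelength ratio.
σ(467)/σ(704) = (704/467)⁴ = (1.5075)⁴ = 5.164.

5.16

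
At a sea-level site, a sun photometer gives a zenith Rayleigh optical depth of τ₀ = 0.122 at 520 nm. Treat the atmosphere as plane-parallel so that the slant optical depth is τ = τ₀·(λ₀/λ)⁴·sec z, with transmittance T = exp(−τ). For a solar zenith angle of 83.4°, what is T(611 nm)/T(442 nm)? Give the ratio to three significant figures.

Airmass: sec 83.4° = 8.7004.
τ(611 nm) = 0.122 × (520/611)⁴ × 8.7004 = 0.122 × 0.5246 × 8.7004 = 0.5569.
τ(442 nm) = 0.122 × (520/442)⁴ × 8.7004 = 0.122 × 1.9157 × 8.7004 = 2.0334.
T(611)/T(442) = exp(τ_B − τ_A) = exp(1.4765) = 4.3778.

4.38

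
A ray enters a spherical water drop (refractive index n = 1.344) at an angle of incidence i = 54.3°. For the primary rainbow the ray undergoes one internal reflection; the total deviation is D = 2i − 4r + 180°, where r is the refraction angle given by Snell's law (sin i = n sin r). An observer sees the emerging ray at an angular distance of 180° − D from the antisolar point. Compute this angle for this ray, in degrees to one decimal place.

sin r = sin 54.3° / 1.344 = 0.8121/1.344 = 0.6042; r = 37.17°.
D = 2·54.3° − 4·37.17° + 180° = 108.60° − 148.69° + 180° = 139.91°.
Angle from antisolar point = 180° − D = 40.09°.

40.1°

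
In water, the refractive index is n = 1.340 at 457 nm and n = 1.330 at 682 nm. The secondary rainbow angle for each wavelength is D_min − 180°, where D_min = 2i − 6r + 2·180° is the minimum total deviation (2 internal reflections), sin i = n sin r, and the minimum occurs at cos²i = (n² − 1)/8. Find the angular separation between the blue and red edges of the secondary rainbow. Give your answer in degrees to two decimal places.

2.61°

At 457 nm (n = 1.340): cos²i = 0.09945 → i = 71.618°, r = 45.088°, D_min = 232.709°, rainbow angle = 52.709°.
At 682 nm (n = 1.330): cos²i = 0.09611 → i = 71.940°, r = 45.630°, D_min = 230.101°, rainbow angle = 50.101°.
Angular width = |52.709° − 50.101°| = 2.608°.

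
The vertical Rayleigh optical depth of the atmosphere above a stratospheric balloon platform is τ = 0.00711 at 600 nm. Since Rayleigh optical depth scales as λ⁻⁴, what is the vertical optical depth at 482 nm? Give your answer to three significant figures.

τ(482 nm) = τ(600 nm) × (600/482)⁴ = 0.00711 × (1.2448)⁴ = 0.00711 × 2.4011 = 0.0171.

0.0171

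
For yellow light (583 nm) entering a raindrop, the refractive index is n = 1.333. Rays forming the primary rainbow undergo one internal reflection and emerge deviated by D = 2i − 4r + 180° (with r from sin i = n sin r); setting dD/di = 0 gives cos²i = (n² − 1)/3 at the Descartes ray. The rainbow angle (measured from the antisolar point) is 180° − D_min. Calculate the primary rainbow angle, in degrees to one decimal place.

cos²i = (1.77689 − 1)/3 = 0.25896; i = arccos(0.50888) = 59.410°.
sin r = sin 59.410°/1.333 = 0.64579; r = 40.225°.
D_min = 2·59.410° − 4·40.225° + 180° = 137.922°.
Rainbow angle = 180° − D_min = 42.078°.

42.1°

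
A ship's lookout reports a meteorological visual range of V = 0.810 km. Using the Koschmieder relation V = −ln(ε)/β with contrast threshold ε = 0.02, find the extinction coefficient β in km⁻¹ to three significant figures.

4.83 km⁻¹

β = −ln(0.02) / V = 3.912 / 0.810 = 4.8297 km⁻¹.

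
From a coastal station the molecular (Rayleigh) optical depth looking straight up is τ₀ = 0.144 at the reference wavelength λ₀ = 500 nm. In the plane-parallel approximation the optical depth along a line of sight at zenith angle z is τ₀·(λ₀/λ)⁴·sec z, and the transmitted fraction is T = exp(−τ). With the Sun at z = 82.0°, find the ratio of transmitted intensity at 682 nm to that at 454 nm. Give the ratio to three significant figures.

3.40

Airmass: sec 82.0° = 7.1853.
τ(682 nm) = 0.144 × (500/682)⁴ × 7.1853 = 0.144 × 0.2889 × 7.1853 = 0.2989.
τ(454 nm) = 0.144 × (500/454)⁴ × 7.1853 = 0.144 × 1.4711 × 7.1853 = 1.5222.
T(682)/T(454) = exp(τ_B − τ_A) = exp(1.2233) = 3.3982.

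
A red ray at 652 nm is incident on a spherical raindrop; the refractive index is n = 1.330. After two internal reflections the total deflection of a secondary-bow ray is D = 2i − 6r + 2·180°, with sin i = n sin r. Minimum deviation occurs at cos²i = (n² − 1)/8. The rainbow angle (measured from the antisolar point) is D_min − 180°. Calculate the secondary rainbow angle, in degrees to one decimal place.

50.1°

cos²i = (1.76890 − 1)/8 = 0.09611; i = arccos(0.31002) = 71.940°.
sin r = sin 71.940°/1.330 = 0.71483; r = 45.630°.
D_min = 2·71.940° − 6·45.630° + 360° = 230.101°.
Rainbow angle = D_min − 180° = 50.101°.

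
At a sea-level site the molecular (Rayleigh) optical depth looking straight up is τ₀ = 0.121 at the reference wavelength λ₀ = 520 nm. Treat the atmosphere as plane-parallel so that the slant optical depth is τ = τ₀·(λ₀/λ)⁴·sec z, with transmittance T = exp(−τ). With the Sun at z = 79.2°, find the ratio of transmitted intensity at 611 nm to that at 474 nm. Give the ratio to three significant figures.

Airmass: sec 79.2° = 5.3367.
τ(611 nm) = 0.121 × (520/611)⁴ × 5.3367 = 0.121 × 0.5246 × 5.3367 = 0.3388.
τ(474 nm) = 0.121 × (520/474)⁴ × 5.3367 = 0.121 × 1.4484 × 5.3367 = 0.9353.
T(611)/T(474) = exp(τ_B − τ_A) = exp(0.5965) = 1.8158.

1.82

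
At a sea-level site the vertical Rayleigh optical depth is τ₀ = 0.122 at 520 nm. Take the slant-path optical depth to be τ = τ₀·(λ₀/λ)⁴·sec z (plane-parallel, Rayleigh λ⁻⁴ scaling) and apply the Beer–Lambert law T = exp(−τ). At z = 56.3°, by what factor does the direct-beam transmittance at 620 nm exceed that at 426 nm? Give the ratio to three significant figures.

Airmass: sec 56.3° = 1.8023.
τ(620 nm) = 0.122 × (520/620)⁴ × 1.8023 = 0.122 × 0.4948 × 1.8023 = 0.1088.
τ(426 nm) = 0.122 × (520/426)⁴ × 1.8023 = 0.122 × 2.2201 × 1.8023 = 0.4882.
T(620)/T(426) = exp(τ_B − τ_A) = exp(0.3794) = 1.4613.

1.46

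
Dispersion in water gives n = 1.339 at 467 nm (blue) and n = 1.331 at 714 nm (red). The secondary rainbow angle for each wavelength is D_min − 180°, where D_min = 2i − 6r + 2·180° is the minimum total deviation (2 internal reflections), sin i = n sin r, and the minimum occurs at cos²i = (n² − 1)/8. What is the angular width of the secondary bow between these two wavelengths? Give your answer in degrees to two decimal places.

2.09°

At 467 nm (n = 1.339): cos²i = 0.09912 → i = 71.650°, r = 45.141°, D_min = 232.451°, rainbow angle = 52.451°.
At 714 nm (n = 1.331): cos²i = 0.09645 → i = 71.907°, r = 45.575°, D_min = 230.365°, rainbow angle = 50.365°.
Angular width = |52.451° − 50.365°| = 2.086°.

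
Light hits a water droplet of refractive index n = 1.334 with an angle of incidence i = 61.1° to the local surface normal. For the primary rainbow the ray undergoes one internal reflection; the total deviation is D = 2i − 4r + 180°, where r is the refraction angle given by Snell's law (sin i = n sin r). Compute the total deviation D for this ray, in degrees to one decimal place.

138.1°

sin r = sin 61.1° / 1.334 = 0.8755/1.334 = 0.6563; r = 41.02°.
D = 2·61.1° − 4·41.02° + 180° = 122.20° − 164.06° + 180° = 138.14°.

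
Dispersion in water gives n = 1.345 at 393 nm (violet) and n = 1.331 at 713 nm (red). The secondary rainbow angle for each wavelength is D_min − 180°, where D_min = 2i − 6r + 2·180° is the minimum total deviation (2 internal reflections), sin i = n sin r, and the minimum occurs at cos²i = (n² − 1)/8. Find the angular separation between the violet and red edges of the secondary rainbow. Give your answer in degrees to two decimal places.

3.62°

At 393 nm (n = 1.345): cos²i = 0.10113 → i = 71.458°, r = 44.821°, D_min = 233.987°, rainbow angle = 53.987°.
At 713 nm (n = 1.331): cos²i = 0.09645 → i = 71.907°, r = 45.575°, D_min = 230.365°, rainbow angle = 50.365°.
Angular width = |53.987° − 50.365°| = 3.622°.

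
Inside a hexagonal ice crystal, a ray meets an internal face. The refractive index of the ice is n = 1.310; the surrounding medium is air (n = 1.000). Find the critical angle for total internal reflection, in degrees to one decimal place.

49.8°

sin θ_c = n_air / n = 1.000 / 1.310 = 0.7634.
θ_c = arcsin(0.7634) = 49.76°.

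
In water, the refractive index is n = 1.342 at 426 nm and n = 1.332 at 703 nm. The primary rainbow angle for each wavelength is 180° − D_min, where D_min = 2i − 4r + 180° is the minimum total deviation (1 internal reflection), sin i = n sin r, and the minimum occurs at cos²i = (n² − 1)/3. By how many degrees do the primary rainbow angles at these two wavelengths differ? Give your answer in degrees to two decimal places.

1.44°

At 426 nm (n = 1.342): cos²i = 0.26699 → i = 58.888°, r = 39.641°, D_min = 139.213°, rainbow angle = 40.787°.
At 703 nm (n = 1.332): cos²i = 0.25807 → i = 59.469°, r = 40.290°, D_min = 137.776°, rainbow angle = 42.224°.
Angular width = |40.787° − 42.224°| = 1.437°.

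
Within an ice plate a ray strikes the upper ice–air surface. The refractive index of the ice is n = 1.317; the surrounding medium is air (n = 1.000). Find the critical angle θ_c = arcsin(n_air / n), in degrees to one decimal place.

49.4°

sin θ_c = n_air / n = 1.000 / 1.317 = 0.7593.
θ_c = arcsin(0.7593) = 49.40°.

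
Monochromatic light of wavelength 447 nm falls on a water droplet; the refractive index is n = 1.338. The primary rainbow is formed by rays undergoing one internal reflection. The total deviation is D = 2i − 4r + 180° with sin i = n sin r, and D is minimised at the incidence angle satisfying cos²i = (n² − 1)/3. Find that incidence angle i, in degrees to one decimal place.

cos²i = (1.338² − 1)/3 = (1.79024 − 1)/3 = 0.26341.
cos i = 0.51324, so i = 59.120°.

59.1°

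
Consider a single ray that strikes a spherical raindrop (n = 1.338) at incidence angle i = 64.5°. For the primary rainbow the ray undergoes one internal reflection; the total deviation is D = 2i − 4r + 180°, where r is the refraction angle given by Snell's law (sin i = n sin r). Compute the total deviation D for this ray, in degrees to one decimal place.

sin r = sin 64.5° / 1.338 = 0.9026/1.338 = 0.6746; r = 42.42°.
D = 2·64.5° − 4·42.42° + 180° = 129.00° − 169.69° + 180° = 139.31°.

139.3°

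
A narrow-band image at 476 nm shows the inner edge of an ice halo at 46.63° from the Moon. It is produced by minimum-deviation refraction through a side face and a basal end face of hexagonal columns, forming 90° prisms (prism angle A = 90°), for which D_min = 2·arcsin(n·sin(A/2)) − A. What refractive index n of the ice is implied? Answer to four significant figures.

Rearranging: n = sin((D_min + A)/2) / sin(A/2).
(D_min + A)/2 = (46.63° + 90°)/2 = 68.315°.
n = sin 68.315° / sin 45° = 0.9292 / 0.7071 = 1.3141.

1.314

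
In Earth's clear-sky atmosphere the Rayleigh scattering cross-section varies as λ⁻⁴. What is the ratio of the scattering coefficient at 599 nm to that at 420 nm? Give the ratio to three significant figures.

0.242

Rayleigh scattering ∝ λ⁻⁴, so the ratio of coefficients is the inverse fourth power of the wavelength ratio.
σ(599)/σ(420) = (420/599)⁴ = (0.7012)⁴ = 0.2417.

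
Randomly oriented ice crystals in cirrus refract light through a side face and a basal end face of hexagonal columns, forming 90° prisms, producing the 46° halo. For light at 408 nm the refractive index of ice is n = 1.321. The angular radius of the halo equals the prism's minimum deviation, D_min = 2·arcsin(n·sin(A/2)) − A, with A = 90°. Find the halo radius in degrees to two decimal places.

48.16°

n·sin(A/2) = 1.321 × sin 45° = 1.321 × 0.7071 = 0.9341.
D_min = 2·arcsin(0.9341) − 90° = 2 × 69.081° − 90° = 48.163°.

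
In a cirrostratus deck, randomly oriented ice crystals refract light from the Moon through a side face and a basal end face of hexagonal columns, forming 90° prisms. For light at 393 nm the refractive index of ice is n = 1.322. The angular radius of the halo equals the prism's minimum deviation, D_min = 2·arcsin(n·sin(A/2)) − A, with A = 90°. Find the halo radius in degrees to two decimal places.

48.39°

n·sin(A/2) = 1.322 × sin 45° = 1.322 × 0.7071 = 0.9348.
D_min = 2·arcsin(0.9348) − 90° = 2 × 69.195° − 90° = 48.390°.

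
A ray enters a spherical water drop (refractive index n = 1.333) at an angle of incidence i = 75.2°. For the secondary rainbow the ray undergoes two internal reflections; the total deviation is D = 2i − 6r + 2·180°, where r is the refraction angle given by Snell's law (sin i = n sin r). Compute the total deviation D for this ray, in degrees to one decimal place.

sin r = sin 75.2° / 1.333 = 0.9668/1.333 = 0.7253; r = 46.49°.
D = 2·75.2° − 6·46.49° + 2·180° = 150.40° − 278.96° + 360° = 231.44°.

231.4°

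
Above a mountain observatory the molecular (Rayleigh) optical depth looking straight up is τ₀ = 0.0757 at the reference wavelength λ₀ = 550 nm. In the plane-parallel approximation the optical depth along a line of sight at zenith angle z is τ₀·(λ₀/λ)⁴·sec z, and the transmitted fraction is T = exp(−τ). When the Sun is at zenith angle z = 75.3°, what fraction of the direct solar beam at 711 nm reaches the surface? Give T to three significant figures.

0.899

sec 75.3° = 3.9408.
τ = 0.0757 × (550/711)⁴ × 3.9408 = 0.0757 × 0.3581 × 3.9408 = 0.1068.
T = exp(−0.1068) = 0.8987.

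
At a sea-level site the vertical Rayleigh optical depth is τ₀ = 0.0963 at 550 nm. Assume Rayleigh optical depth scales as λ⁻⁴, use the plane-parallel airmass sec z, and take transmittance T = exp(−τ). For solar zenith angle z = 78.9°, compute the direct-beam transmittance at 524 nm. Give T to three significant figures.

sec 78.9° = 5.1942.
τ = 0.0963 × (550/524)⁴ × 5.1942 = 0.0963 × 1.2137 × 5.1942 = 0.6071.
T = exp(−0.6071) = 0.5449.

0.545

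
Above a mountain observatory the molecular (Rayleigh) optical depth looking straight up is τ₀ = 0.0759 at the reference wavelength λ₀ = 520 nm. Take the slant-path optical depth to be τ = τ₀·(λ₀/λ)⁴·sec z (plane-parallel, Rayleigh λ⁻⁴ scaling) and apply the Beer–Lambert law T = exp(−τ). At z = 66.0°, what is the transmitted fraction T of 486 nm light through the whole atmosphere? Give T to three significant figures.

0.783

sec 66.0° = 2.4586.
τ = 0.0759 × (520/486)⁴ × 2.4586 = 0.0759 × 1.3106 × 2.4586 = 0.2446.
T = exp(−0.2446) = 0.7830.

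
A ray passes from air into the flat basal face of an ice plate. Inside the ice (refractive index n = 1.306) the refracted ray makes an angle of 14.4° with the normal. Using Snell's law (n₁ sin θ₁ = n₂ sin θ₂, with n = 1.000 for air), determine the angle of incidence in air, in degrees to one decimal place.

Snell: sin θ_i = n · sin θ_r = 1.306 × sin 14.4° = 1.306 × 0.2487 = 0.3248.
θ_i = arcsin(0.3248) = 18.95°.

19.0°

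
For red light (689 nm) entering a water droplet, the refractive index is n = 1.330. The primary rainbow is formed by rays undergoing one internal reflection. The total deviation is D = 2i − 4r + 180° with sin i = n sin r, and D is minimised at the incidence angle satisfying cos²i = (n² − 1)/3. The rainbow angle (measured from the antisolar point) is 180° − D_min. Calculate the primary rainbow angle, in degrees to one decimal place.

cos²i = (1.76890 − 1)/3 = 0.25630; i = arccos(0.50626) = 59.585°.
sin r = sin 59.585°/1.330 = 0.64841; r = 40.422°.
D_min = 2·59.585° − 4·40.422° + 180° = 137.484°.
Rainbow angle = 180° − D_min = 42.516°.

42.5°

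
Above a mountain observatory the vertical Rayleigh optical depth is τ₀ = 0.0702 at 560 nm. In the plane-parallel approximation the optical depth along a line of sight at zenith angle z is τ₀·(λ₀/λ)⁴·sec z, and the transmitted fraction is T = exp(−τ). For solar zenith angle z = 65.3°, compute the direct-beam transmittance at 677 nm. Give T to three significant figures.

0.924

sec 65.3° = 2.3931.
τ = 0.0702 × (560/677)⁴ × 2.3931 = 0.0702 × 0.4682 × 2.3931 = 0.0786.
T = exp(−0.0786) = 0.9244.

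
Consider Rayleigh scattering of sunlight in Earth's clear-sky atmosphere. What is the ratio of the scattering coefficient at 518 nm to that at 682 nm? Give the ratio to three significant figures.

Rayleigh scattering ∝ λ⁻⁴, so the ratio of coefficients is the inverse fourth power of the wavelength ratio.
σ(518)/σ(682) = (682/518)⁴ = (1.3166)⁴ = 3.005.

3.00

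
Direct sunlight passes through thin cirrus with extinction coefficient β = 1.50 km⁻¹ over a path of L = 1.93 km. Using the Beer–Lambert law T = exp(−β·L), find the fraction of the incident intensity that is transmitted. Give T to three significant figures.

τ = β·L = 1.50 × 1.93 = 2.8950.
T = exp(−2.8950) = 0.0553.

0.0553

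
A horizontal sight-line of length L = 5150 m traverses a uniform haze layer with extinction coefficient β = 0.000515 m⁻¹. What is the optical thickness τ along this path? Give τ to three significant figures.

2.65

τ = β·L = 0.000515 × 5150 = 2.6523.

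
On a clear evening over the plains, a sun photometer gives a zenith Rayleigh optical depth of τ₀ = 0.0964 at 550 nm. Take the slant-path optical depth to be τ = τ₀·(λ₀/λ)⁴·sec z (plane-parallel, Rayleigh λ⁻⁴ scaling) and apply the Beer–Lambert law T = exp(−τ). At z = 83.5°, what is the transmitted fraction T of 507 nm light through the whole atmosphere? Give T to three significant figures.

sec 83.5° = 8.8337.
τ = 0.0964 × (550/507)⁴ × 8.8337 = 0.0964 × 1.3849 × 8.8337 = 1.1793.
T = exp(−1.1793) = 0.3075.

0.307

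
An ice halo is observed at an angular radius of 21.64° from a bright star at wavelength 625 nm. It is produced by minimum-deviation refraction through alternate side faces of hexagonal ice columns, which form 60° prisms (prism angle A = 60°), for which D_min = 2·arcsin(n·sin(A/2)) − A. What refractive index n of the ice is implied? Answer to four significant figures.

Rearranging: n = sin((D_min + A)/2) / sin(A/2).
(D_min + A)/2 = (21.64° + 60°)/2 = 40.820°.
n = sin 40.820° / sin 30° = 0.6537 / 0.5000 = 1.3074.

1.307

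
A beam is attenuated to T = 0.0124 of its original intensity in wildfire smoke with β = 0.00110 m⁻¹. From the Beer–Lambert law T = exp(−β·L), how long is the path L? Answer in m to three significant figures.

3990 m

Beer–Lambert: T = exp(−βL) ⇒ L = −ln(T)/β = −ln(0.0124)/0.00110 = 4.3901/0.00110 = 3991 m.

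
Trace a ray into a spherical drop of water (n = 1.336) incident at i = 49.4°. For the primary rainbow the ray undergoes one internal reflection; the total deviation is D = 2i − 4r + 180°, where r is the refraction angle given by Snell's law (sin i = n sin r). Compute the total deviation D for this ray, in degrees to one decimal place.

140.3°

sin r = sin 49.4° / 1.336 = 0.7593/1.336 = 0.5683; r = 34.63°.
D = 2·49.4° − 4·34.63° + 180° = 98.80° − 138.53° + 180° = 140.27°.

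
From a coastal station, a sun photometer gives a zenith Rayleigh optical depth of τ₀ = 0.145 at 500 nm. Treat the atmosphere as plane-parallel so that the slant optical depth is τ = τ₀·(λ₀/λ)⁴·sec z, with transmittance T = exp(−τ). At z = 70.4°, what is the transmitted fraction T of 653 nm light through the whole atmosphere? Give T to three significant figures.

sec 70.4° = 2.9811.
τ = 0.145 × (500/653)⁴ × 2.9811 = 0.145 × 0.3437 × 2.9811 = 0.1486.
T = exp(−0.1486) = 0.8619.

0.862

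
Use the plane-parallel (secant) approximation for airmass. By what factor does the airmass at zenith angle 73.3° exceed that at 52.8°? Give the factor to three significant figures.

2.10

X(73.3°)/X(52.8°) = sec 73.3° / sec 52.8° = cos 52.8° / cos 73.3° = 0.6046/0.2874 = 2.1040.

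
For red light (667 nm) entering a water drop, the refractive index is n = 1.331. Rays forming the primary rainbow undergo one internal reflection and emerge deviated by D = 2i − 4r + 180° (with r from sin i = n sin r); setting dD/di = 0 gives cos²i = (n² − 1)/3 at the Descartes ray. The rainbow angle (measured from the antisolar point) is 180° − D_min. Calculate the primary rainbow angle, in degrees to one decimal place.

cos²i = (1.77156 − 1)/3 = 0.25719; i = arccos(0.50714) = 59.527°.
sin r = sin 59.527°/1.331 = 0.64753; r = 40.356°.
D_min = 2·59.527° − 4·40.356° + 180° = 137.630°.
Rainbow angle = 180° − D_min = 42.370°.

42.4°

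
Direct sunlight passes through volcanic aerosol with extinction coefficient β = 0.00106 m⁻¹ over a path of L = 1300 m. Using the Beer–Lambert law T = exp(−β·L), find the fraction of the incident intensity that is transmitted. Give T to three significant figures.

τ = β·L = 0.00106 × 1300 = 1.3780.
T = exp(−1.3780) = 0.2521.

0.252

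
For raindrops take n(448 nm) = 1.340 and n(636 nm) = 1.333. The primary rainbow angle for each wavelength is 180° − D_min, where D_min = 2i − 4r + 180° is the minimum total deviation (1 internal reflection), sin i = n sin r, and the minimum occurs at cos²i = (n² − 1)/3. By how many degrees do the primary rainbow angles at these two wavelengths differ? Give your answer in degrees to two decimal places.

At 448 nm (n = 1.340): cos²i = 0.26520 → i = 59.004°, r = 39.770°, D_min = 138.929°, rainbow angle = 41.071°.
At 636 nm (n = 1.333): cos²i = 0.25896 → i = 59.410°, r = 40.225°, D_min = 137.922°, rainbow angle = 42.078°.
Angular width = |41.071° − 42.078°| = 1.007°.

1.01°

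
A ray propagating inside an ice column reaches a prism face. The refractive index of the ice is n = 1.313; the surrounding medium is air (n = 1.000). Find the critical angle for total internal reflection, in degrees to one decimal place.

sin θ_c = n_air / n = 1.000 / 1.313 = 0.7616.
θ_c = arcsin(0.7616) = 49.61°.

49.6°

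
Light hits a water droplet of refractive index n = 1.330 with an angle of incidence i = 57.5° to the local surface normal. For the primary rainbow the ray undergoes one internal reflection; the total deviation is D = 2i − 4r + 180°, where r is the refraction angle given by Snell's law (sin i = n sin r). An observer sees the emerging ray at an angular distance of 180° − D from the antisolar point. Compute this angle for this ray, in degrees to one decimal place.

sin r = sin 57.5° / 1.330 = 0.8434/1.330 = 0.6341; r = 39.36°.
D = 2·57.5° − 4·39.36° + 180° = 115.00° − 157.42° + 180° = 137.58°.
Angle from antisolar point = 180° − D = 42.42°.

42.4°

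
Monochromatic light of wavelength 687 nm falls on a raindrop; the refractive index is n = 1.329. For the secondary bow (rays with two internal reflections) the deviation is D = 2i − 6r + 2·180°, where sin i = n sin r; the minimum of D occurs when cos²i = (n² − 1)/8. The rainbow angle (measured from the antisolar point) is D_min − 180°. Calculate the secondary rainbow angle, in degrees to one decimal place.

49.8°

cos²i = (1.76624 − 1)/8 = 0.09578; i = arccos(0.30948) = 71.972°.
sin r = sin 71.972°/1.329 = 0.71550; r = 45.685°.
D_min = 2·71.972° − 6·45.685° + 360° = 229.837°.
Rainbow angle = D_min − 180° = 49.837°.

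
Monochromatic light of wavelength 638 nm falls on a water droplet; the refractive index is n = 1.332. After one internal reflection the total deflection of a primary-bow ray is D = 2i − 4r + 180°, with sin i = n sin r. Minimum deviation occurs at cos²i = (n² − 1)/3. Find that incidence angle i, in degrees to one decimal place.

cos²i = (1.332² − 1)/3 = (1.77422 − 1)/3 = 0.25807.
cos i = 0.50801, so i = 59.469°.

59.5°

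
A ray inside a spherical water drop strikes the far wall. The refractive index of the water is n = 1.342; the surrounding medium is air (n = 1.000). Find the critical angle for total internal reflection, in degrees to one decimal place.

sin θ_c = n_air / n = 1.000 / 1.342 = 0.7452.
θ_c = arcsin(0.7452) = 48.17°.

48.2°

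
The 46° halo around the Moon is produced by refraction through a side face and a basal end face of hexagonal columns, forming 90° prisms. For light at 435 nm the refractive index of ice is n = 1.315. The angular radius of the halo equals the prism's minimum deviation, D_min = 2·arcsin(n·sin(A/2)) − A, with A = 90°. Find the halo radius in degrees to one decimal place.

n·sin(A/2) = 1.315 × sin 45° = 1.315 × 0.7071 = 0.9298.
D_min = 2·arcsin(0.9298) − 90° = 2 × 68.411° − 90° = 46.821°.

46.8°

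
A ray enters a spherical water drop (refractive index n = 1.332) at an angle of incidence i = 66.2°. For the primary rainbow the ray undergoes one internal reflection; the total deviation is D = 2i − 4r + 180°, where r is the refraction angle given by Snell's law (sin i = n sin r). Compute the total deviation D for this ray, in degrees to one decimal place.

138.9°

sin r = sin 66.2° / 1.332 = 0.9150/1.332 = 0.6869; r = 43.39°.
D = 2·66.2° − 4·43.39° + 180° = 132.40° − 173.54° + 180° = 138.86°.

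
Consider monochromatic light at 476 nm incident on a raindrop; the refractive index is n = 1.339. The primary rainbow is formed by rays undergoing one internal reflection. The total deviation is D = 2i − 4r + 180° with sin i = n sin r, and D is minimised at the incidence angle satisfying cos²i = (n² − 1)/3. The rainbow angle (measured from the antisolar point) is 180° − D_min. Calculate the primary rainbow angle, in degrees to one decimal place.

41.2°

cos²i = (1.79292 − 1)/3 = 0.26431; i = arccos(0.51411) = 59.062°.
sin r = sin 59.062°/1.339 = 0.64057; r = 39.834°.
D_min = 2·59.062° − 4·39.834° + 180° = 138.786°.
Rainbow angle = 180° − D_min = 41.214°.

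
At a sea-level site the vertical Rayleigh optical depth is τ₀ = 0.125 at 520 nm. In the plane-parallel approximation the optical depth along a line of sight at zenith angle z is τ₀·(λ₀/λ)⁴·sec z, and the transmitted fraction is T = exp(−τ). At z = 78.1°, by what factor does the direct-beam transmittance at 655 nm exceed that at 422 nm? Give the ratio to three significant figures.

3.18

Airmass: sec 78.1° = 4.8496.
τ(655 nm) = 0.125 × (520/655)⁴ × 4.8496 = 0.125 × 0.3972 × 4.8496 = 0.2408.
τ(422 nm) = 0.125 × (520/422)⁴ × 4.8496 = 0.125 × 2.3055 × 4.8496 = 1.3976.
T(655)/T(422) = exp(τ_B − τ_A) = exp(1.1568) = 3.1797.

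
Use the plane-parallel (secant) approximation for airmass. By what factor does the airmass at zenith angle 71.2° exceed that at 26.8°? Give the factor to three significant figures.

2.77

X(71.2°)/X(26.8°) = sec 71.2° / sec 26.8° = cos 26.8° / cos 71.2° = 0.8926/0.3223 = 2.7697.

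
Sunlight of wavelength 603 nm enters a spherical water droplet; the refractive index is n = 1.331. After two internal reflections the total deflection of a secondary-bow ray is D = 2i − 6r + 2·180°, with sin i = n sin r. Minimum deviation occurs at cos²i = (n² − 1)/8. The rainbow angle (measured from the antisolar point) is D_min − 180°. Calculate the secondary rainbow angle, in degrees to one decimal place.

50.4°

cos²i = (1.77156 − 1)/8 = 0.09645; i = arccos(0.31056) = 71.907°.
sin r = sin 71.907°/1.331 = 0.71417; r = 45.575°.
D_min = 2·71.907° − 6·45.575° + 360° = 230.365°.
Rainbow angle = D_min − 180° = 50.365°.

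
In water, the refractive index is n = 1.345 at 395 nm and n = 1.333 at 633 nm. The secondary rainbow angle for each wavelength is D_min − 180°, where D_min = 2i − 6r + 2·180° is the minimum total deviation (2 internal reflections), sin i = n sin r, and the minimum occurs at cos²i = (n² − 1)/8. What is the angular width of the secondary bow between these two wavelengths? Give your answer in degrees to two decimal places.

At 395 nm (n = 1.345): cos²i = 0.10113 → i = 71.458°, r = 44.821°, D_min = 233.987°, rainbow angle = 53.987°.
At 633 nm (n = 1.333): cos²i = 0.09711 → i = 71.843°, r = 45.466°, D_min = 230.891°, rainbow angle = 50.891°.
Angular width = |53.987° − 50.891°| = 3.096°.

3.10°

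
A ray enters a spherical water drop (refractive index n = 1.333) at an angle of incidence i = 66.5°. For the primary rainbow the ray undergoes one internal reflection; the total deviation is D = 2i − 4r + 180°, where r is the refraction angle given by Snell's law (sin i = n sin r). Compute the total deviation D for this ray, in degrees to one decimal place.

139.1°

sin r = sin 66.5° / 1.333 = 0.9171/1.333 = 0.6880; r = 43.47°.
D = 2·66.5° − 4·43.47° + 180° = 133.00° − 173.88° + 180° = 139.12°.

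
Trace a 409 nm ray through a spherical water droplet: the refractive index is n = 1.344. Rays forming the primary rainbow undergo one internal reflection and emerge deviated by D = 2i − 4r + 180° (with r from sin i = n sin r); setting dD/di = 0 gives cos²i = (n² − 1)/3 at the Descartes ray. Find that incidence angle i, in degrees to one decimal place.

58.8°

cos²i = (1.344² − 1)/3 = (1.80634 − 1)/3 = 0.26878.
cos i = 0.51844, so i = 58.772°.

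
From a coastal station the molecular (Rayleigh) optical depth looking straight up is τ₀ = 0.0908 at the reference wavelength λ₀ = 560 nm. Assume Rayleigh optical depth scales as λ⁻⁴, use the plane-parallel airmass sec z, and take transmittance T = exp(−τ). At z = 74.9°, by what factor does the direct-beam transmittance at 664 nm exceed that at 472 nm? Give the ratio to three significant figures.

1.67

Airmass: sec 74.9° = 3.8387.
τ(664 nm) = 0.0908 × (560/664)⁴ × 3.8387 = 0.0908 × 0.5059 × 3.8387 = 0.1763.
τ(472 nm) = 0.0908 × (560/472)⁴ × 3.8387 = 0.0908 × 1.9815 × 3.8387 = 0.6906.
T(664)/T(472) = exp(τ_B − τ_A) = exp(0.5143) = 1.6725.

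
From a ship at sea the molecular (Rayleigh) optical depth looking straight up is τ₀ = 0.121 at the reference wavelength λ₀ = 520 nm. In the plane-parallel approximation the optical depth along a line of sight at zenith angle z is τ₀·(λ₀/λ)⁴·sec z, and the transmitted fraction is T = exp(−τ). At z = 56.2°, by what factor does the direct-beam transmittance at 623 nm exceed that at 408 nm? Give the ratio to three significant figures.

Airmass: sec 56.2° = 1.7976.
τ(623 nm) = 0.121 × (520/623)⁴ × 1.7976 = 0.121 × 0.4854 × 1.7976 = 0.1056.
τ(408 nm) = 0.121 × (520/408)⁴ × 1.7976 = 0.121 × 2.6386 × 1.7976 = 0.5739.
T(623)/T(408) = exp(τ_B − τ_A) = exp(0.4684) = 1.5974.

1.60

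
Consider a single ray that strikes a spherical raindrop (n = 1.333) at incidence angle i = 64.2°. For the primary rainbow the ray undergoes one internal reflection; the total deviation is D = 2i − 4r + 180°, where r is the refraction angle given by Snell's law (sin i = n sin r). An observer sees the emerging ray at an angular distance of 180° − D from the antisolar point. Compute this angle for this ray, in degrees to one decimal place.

sin r = sin 64.2° / 1.333 = 0.9003/1.333 = 0.6754; r = 42.49°.
D = 2·64.2° − 4·42.49° + 180° = 128.40° − 169.94° + 180° = 138.46°.
Angle from antisolar point = 180° − D = 41.54°.

41.5°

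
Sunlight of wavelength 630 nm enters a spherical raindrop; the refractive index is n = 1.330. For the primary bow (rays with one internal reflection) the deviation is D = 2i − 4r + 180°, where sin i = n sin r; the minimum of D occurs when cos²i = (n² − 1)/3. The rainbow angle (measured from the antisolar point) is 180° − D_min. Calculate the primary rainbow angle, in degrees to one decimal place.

cos²i = (1.76890 − 1)/3 = 0.25630; i = arccos(0.50626) = 59.585°.
sin r = sin 59.585°/1.330 = 0.64841; r = 40.422°.
D_min = 2·59.585° − 4·40.422° + 180° = 137.484°.
Rainbow angle = 180° − D_min = 42.516°.

42.5°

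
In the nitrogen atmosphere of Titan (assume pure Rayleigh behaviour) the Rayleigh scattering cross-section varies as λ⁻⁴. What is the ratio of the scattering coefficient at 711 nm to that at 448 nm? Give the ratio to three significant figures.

Rayleigh scattering ∝ λ⁻⁴, so the ratio of coefficients is the inverse fourth power of the wavelength ratio.
σ(711)/σ(448) = (448/711)⁴ = (0.6301)⁴ = 0.1576.

0.158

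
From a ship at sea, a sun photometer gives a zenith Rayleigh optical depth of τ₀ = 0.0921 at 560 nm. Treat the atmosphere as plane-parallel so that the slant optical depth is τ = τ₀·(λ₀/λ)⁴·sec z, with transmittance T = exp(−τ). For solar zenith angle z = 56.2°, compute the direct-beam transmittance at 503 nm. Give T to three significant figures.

sec 56.2° = 1.7976.
τ = 0.0921 × (560/503)⁴ × 1.7976 = 0.0921 × 1.5363 × 1.7976 = 0.2544.
T = exp(−0.2544) = 0.7754.

0.775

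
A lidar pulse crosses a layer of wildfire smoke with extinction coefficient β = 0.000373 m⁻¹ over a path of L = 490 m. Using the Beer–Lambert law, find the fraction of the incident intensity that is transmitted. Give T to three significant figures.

0.833

τ = β·L = 0.000373 × 490 = 0.1828.
T = exp(−0.1828) = 0.8330.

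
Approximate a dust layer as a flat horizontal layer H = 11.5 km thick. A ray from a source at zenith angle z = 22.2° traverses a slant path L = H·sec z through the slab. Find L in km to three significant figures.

sec z = 1/cos 22.2° = 1.0801.
L = 11.5 × 1.0801 = 12.421 km.

12.4 km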